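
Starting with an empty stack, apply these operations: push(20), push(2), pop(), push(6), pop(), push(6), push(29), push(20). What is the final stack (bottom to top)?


push(20) -> [20]
push(2) -> [20, 2]
pop() returns 2 -> [20]
push(6) -> [20, 6]
pop() returns 6 -> [20]
push(6) -> [20, 6]
push(29) -> [20, 6, 29]
push(20) -> [20, 6, 29, 20]
Final stack (bottom to top): [20, 6, 29, 20]


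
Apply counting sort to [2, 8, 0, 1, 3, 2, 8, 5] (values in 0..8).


Count array: [1, 1, 2, 1, 0, 1, 0, 0, 2]
Reconstruct: [0, 1, 2, 2, 3, 5, 8, 8]


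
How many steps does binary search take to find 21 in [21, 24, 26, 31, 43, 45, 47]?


Search for 21:
[0,6] mid=3 arr[3]=31
[0,2] mid=1 arr[1]=24
[0,0] mid=0 arr[0]=21
Total: 3 comparisons


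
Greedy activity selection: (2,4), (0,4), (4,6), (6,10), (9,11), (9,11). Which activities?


Greedy: pick earliest-ending, then skip overlaps.
Selected (3 activities): [(2, 4), (4, 6), (6, 10)]


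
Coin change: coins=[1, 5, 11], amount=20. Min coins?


dp[0]=0; dp[i]=1+min(dp[i-c] for c in coins)
...dp[15]=3, dp[16]=2, dp[17]=3, dp[18]=4, dp[19]=5, dp[20]=4
Minimum coins for 20 = 4


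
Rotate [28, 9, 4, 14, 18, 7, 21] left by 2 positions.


Left rotate by 2: [4, 14, 18, 7, 21, 28, 9]


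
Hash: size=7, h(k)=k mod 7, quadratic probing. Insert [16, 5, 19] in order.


Insertions: 16->slot 2; 5->slot 5; 19->slot 6
Table: [None, None, 16, None, None, 5, 19]


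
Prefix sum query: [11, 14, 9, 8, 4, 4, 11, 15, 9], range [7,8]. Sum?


Prefix sums: [0, 11, 25, 34, 42, 46, 50, 61, 76, 85]
Sum[7..8] = prefix[9] - prefix[7] = 85 - 61 = 24


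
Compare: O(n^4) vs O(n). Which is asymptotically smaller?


linear grows slower than quartic
O(n) is asymptotically smaller; O(n^4) grows faster


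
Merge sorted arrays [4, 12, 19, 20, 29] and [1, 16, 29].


Compare heads, take smaller each step.
Merged: [1, 4, 12, 16, 19, 20, 29, 29]


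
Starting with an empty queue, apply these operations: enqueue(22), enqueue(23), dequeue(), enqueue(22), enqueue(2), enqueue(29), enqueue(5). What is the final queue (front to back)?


enqueue(22) -> [22]
enqueue(23) -> [22, 23]
dequeue() returns 22 -> [23]
enqueue(22) -> [23, 22]
enqueue(2) -> [23, 22, 2]
enqueue(29) -> [23, 22, 2, 29]
enqueue(5) -> [23, 22, 2, 29, 5]
Final queue (front to back): [23, 22, 2, 29, 5]


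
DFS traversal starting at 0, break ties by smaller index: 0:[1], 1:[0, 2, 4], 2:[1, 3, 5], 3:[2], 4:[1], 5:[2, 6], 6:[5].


DFS stack-based: start with [0]
Visit order: [0, 1, 2, 3, 5, 6, 4]


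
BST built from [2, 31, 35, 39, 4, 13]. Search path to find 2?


BST root = 2
Search for 2: compare at each node
Path: [2]


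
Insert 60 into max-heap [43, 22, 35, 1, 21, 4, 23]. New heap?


Append 60: [43, 22, 35, 1, 21, 4, 23, 60]
Bubble up: swap idx 7(60) with idx 3(1); swap idx 3(60) with idx 1(22); swap idx 1(60) with idx 0(43)
Result: [60, 43, 35, 22, 21, 4, 23, 1]


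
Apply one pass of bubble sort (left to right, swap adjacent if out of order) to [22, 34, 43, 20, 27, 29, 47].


After one pass: [22, 34, 20, 27, 29, 43, 47]


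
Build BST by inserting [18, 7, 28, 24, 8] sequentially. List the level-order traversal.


Root = 18; build tree by BST insertion.
Level-Order traversal: [18, 7, 28, 8, 24]


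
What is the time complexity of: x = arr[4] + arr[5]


Analysis: constant-time operation, no loop
Complexity: O(1)


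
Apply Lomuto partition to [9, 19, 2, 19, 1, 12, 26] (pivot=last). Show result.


Elements <= 26 go left of pivot.
Result: [9, 19, 2, 19, 1, 12, 26], pivot at index 6


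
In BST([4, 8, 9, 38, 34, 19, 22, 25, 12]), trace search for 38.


BST root = 4
Search for 38: compare at each node
Path: [4, 8, 9, 38]


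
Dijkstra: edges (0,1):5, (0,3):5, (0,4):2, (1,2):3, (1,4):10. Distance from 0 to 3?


Dijkstra from 0:
Distances: {0: 0, 1: 5, 2: 8, 3: 5, 4: 2}
Shortest distance to 3 = 5, path = [0, 3]


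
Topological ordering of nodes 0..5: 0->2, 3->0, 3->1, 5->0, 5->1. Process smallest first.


Kahn's algorithm, process smallest node first
Order: [3, 4, 5, 0, 1, 2]


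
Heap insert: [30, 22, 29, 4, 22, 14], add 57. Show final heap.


Append 57: [30, 22, 29, 4, 22, 14, 57]
Bubble up: swap idx 6(57) with idx 2(29); swap idx 2(57) with idx 0(30)
Result: [57, 22, 30, 4, 22, 14, 29]


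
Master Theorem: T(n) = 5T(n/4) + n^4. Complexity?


a=5, b=4, c=4. log_4(5)=1.161 < c=4. Case 3: O(n^c) = O(n^4)
Complexity: O(n^4)


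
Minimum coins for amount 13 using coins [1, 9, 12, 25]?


dp[0]=0; dp[i]=1+min(dp[i-c] for c in coins)
...dp[8]=8, dp[9]=1, dp[10]=2, dp[11]=3, dp[12]=1, dp[13]=2
Minimum coins for 13 = 2


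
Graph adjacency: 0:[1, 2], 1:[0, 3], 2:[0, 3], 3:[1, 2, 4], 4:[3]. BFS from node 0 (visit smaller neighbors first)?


BFS queue: start with [0]
Visit order: [0, 1, 2, 3, 4]


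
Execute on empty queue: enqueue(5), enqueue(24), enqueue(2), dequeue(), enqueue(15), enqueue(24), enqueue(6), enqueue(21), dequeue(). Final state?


enqueue(5) -> [5]
enqueue(24) -> [5, 24]
enqueue(2) -> [5, 24, 2]
dequeue() returns 5 -> [24, 2]
enqueue(15) -> [24, 2, 15]
enqueue(24) -> [24, 2, 15, 24]
enqueue(6) -> [24, 2, 15, 24, 6]
enqueue(21) -> [24, 2, 15, 24, 6, 21]
dequeue() returns 24 -> [2, 15, 24, 6, 21]
Final queue (front to back): [2, 15, 24, 6, 21]


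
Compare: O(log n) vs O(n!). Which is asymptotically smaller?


logarithmic grows slower than factorial
O(log n) is asymptotically smaller; O(n!) grows faster


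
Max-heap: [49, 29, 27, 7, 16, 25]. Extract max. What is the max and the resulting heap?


Max = 49
Replace root with last, heapify down
Resulting heap: [29, 25, 27, 7, 16]


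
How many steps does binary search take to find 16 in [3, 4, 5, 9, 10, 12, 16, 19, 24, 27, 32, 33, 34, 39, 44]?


Search for 16:
[0,14] mid=7 arr[7]=19
[0,6] mid=3 arr[3]=9
[4,6] mid=5 arr[5]=12
[6,6] mid=6 arr[6]=16
Total: 4 comparisons


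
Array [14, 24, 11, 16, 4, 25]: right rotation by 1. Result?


Right rotate by 1: [25, 14, 24, 11, 16, 4]


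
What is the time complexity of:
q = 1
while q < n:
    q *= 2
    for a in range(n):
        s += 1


Per nesting level: O(log n) * O(n) = O(n log n)
Complexity: O(n log n)


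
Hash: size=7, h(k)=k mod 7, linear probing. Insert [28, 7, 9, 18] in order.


Insertions: 28->slot 0; 7->slot 1; 9->slot 2; 18->slot 4
Table: [28, 7, 9, None, 18, None, None]


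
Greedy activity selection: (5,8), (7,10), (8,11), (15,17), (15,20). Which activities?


Greedy: pick earliest-ending, then skip overlaps.
Selected (3 activities): [(5, 8), (8, 11), (15, 17)]


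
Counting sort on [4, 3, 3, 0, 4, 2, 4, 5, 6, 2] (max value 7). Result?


Count array: [1, 0, 2, 2, 3, 1, 1, 0]
Reconstruct: [0, 2, 2, 3, 3, 4, 4, 4, 5, 6]


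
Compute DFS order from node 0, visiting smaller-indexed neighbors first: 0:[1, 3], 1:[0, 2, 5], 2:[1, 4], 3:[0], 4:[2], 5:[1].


DFS stack-based: start with [0]
Visit order: [0, 1, 2, 4, 5, 3]


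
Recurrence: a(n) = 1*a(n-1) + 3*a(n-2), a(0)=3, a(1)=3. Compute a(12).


Build bottom-up:
...a(10)=8049, a(11)=18480, a(12)=1*18480+3*8049=42627


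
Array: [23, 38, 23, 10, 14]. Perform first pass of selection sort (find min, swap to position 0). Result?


After one pass: [10, 38, 23, 23, 14]


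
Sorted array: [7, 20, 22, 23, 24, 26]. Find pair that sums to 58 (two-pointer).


Two pointers: lo=0, hi=5
No pair sums to 58


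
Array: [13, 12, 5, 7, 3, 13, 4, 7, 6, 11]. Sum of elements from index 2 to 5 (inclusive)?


Prefix sums: [0, 13, 25, 30, 37, 40, 53, 57, 64, 70, 81]
Sum[2..5] = prefix[6] - prefix[2] = 53 - 25 = 28


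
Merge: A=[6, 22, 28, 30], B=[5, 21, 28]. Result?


Compare heads, take smaller each step.
Merged: [5, 6, 21, 22, 28, 28, 30]


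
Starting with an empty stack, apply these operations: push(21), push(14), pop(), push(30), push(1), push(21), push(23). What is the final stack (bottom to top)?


push(21) -> [21]
push(14) -> [21, 14]
pop() returns 14 -> [21]
push(30) -> [21, 30]
push(1) -> [21, 30, 1]
push(21) -> [21, 30, 1, 21]
push(23) -> [21, 30, 1, 21, 23]
Final stack (bottom to top): [21, 30, 1, 21, 23]


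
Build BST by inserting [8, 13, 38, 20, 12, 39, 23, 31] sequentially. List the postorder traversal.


Root = 8; build tree by BST insertion.
Postorder traversal: [12, 31, 23, 20, 39, 38, 13, 8]


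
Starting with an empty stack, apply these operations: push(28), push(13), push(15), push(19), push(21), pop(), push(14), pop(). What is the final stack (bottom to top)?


push(28) -> [28]
push(13) -> [28, 13]
push(15) -> [28, 13, 15]
push(19) -> [28, 13, 15, 19]
push(21) -> [28, 13, 15, 19, 21]
pop() returns 21 -> [28, 13, 15, 19]
push(14) -> [28, 13, 15, 19, 14]
pop() returns 14 -> [28, 13, 15, 19]
Final stack (bottom to top): [28, 13, 15, 19]


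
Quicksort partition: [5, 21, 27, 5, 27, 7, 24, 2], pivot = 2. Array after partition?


Elements <= 2 go left of pivot.
Result: [2, 21, 27, 5, 27, 7, 24, 5], pivot at index 0


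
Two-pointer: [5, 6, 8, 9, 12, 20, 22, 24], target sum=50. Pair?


Two pointers: lo=0, hi=7
No pair sums to 50


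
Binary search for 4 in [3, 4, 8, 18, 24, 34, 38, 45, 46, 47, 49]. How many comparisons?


Search for 4:
[0,10] mid=5 arr[5]=34
[0,4] mid=2 arr[2]=8
[0,1] mid=0 arr[0]=3
[1,1] mid=1 arr[1]=4
Total: 4 comparisons


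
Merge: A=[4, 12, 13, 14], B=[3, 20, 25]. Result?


Compare heads, take smaller each step.
Merged: [3, 4, 12, 13, 14, 20, 25]


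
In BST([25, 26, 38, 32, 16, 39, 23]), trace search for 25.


BST root = 25
Search for 25: compare at each node
Path: [25]


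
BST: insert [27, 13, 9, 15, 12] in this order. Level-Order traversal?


Root = 27; build tree by BST insertion.
Level-Order traversal: [27, 13, 9, 15, 12]


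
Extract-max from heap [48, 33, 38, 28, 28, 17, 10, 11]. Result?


Max = 48
Replace root with last, heapify down
Resulting heap: [38, 33, 17, 28, 28, 11, 10]


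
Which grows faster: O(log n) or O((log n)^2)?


logarithmic grows slower than polylogarithmic
O(log n) is asymptotically smaller; O((log n)^2) grows faster


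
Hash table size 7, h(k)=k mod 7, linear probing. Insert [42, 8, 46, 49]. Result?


Insertions: 42->slot 0; 8->slot 1; 46->slot 4; 49->slot 2
Table: [42, 8, 49, None, 46, None, None]


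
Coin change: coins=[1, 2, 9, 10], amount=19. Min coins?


dp[0]=0; dp[i]=1+min(dp[i-c] for c in coins)
...dp[14]=3, dp[15]=4, dp[16]=4, dp[17]=5, dp[18]=2, dp[19]=2
Minimum coins for 19 = 2


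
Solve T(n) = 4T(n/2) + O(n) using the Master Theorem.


a=4, b=2, c=1. log_2(4)=2 > c=1. Case 1: O(n^log_b(a)) = O(n^2)
Complexity: O(n^2)


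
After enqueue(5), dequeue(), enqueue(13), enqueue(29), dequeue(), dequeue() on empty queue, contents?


enqueue(5) -> [5]
dequeue() returns 5 -> []
enqueue(13) -> [13]
enqueue(29) -> [13, 29]
dequeue() returns 13 -> [29]
dequeue() returns 29 -> []
Final queue (front to back): []


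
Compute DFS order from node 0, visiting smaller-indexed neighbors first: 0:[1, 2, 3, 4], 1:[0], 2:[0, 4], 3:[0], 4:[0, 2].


DFS stack-based: start with [0]
Visit order: [0, 1, 2, 4, 3]


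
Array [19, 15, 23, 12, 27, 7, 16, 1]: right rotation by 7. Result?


Right rotate by 7: [15, 23, 12, 27, 7, 16, 1, 19]


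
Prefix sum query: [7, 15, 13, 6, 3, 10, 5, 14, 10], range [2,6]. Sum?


Prefix sums: [0, 7, 22, 35, 41, 44, 54, 59, 73, 83]
Sum[2..6] = prefix[7] - prefix[2] = 59 - 22 = 37


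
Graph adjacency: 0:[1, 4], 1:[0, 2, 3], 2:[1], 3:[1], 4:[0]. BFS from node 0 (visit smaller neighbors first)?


BFS queue: start with [0]
Visit order: [0, 1, 4, 2, 3]


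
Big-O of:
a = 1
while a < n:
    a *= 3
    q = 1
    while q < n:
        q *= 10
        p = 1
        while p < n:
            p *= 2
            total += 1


Per nesting level: O(log n) * O(log n) * O(log n) = O((log n)^3)
Complexity: O((log n)^3)


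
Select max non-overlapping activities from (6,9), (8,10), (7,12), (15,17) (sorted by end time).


Greedy: pick earliest-ending, then skip overlaps.
Selected (2 activities): [(6, 9), (15, 17)]


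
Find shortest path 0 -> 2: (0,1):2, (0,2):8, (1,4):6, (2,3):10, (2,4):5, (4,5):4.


Dijkstra from 0:
Distances: {0: 0, 1: 2, 2: 8, 3: 18, 4: 8, 5: 12}
Shortest distance to 2 = 8, path = [0, 2]


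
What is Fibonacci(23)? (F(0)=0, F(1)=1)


F(n)=F(n-1)+F(n-2)
...F(21)=10946, F(22)=17711, F(23)=28657


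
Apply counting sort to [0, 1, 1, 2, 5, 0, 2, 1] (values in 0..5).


Count array: [2, 3, 2, 0, 0, 1]
Reconstruct: [0, 0, 1, 1, 1, 2, 2, 5]


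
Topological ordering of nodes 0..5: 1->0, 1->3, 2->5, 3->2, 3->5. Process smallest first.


Kahn's algorithm, process smallest node first
Order: [1, 0, 3, 2, 4, 5]


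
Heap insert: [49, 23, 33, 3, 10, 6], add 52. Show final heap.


Append 52: [49, 23, 33, 3, 10, 6, 52]
Bubble up: swap idx 6(52) with idx 2(33); swap idx 2(52) with idx 0(49)
Result: [52, 23, 49, 3, 10, 6, 33]


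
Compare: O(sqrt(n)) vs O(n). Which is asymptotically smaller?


sublinear grows slower than linear
O(sqrt(n)) is asymptotically smaller; O(n) grows faster


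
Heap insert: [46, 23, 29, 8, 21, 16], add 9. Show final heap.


Append 9: [46, 23, 29, 8, 21, 16, 9]
Bubble up: no swaps needed
Result: [46, 23, 29, 8, 21, 16, 9]


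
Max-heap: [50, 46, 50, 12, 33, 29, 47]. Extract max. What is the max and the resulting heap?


Max = 50
Replace root with last, heapify down
Resulting heap: [50, 46, 47, 12, 33, 29]


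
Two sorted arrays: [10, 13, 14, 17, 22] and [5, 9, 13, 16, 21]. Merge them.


Compare heads, take smaller each step.
Merged: [5, 9, 10, 13, 13, 14, 16, 17, 21, 22]


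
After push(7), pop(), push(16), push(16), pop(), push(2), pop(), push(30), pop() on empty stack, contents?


push(7) -> [7]
pop() returns 7 -> []
push(16) -> [16]
push(16) -> [16, 16]
pop() returns 16 -> [16]
push(2) -> [16, 2]
pop() returns 2 -> [16]
push(30) -> [16, 30]
pop() returns 30 -> [16]
Final stack (bottom to top): [16]


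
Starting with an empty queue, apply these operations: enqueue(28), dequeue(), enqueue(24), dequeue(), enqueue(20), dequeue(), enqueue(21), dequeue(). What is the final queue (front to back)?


enqueue(28) -> [28]
dequeue() returns 28 -> []
enqueue(24) -> [24]
dequeue() returns 24 -> []
enqueue(20) -> [20]
dequeue() returns 20 -> []
enqueue(21) -> [21]
dequeue() returns 21 -> []
Final queue (front to back): []


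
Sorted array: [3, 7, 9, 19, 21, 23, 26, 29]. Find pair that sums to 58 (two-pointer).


Two pointers: lo=0, hi=7
No pair sums to 58


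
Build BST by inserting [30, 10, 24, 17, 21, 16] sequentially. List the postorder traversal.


Root = 30; build tree by BST insertion.
Postorder traversal: [16, 21, 17, 24, 10, 30]


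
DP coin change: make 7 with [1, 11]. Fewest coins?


dp[0]=0; dp[i]=1+min(dp[i-c] for c in coins)
...dp[2]=2, dp[3]=3, dp[4]=4, dp[5]=5, dp[6]=6, dp[7]=7
Minimum coins for 7 = 7


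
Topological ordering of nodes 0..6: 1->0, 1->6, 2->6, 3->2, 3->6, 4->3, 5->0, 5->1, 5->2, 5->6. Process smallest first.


Kahn's algorithm, process smallest node first
Order: [4, 3, 5, 1, 0, 2, 6]


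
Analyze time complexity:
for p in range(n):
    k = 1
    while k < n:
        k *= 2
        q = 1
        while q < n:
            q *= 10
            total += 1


Per nesting level: O(n) * O(log n) * O(log n) = O(n (log n)^2)
Complexity: O(n (log n)^2)


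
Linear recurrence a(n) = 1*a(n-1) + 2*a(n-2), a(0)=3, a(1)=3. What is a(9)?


Build bottom-up:
...a(7)=255, a(8)=513, a(9)=1*513+2*255=1023


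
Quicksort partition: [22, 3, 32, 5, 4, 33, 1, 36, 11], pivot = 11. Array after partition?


Elements <= 11 go left of pivot.
Result: [3, 5, 4, 1, 11, 33, 22, 36, 32], pivot at index 4


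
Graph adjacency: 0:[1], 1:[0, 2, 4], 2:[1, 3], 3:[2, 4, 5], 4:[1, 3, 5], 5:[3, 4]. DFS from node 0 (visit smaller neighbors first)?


DFS stack-based: start with [0]
Visit order: [0, 1, 2, 3, 4, 5]


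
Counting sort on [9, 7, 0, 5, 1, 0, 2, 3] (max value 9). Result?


Count array: [2, 1, 1, 1, 0, 1, 0, 1, 0, 1]
Reconstruct: [0, 0, 1, 2, 3, 5, 7, 9]


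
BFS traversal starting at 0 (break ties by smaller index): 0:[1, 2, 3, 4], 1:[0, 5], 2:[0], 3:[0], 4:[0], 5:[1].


BFS queue: start with [0]
Visit order: [0, 1, 2, 3, 4, 5]


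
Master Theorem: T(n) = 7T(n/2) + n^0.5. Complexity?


a=7, b=2, c=0.5. log_2(7)=2.807 > c=0.5. Case 1: O(n^log_b(a)) = O(n^2.807)
Complexity: O(n^2.807)


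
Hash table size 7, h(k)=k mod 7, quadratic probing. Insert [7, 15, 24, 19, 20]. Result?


Insertions: 7->slot 0; 15->slot 1; 24->slot 3; 19->slot 5; 20->slot 6
Table: [7, 15, None, 24, None, 19, 20]


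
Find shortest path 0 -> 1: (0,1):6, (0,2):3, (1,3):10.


Dijkstra from 0:
Distances: {0: 0, 1: 6, 2: 3, 3: 16}
Shortest distance to 1 = 6, path = [0, 1]


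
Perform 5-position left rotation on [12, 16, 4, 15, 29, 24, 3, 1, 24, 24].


Left rotate by 5: [24, 3, 1, 24, 24, 12, 16, 4, 15, 29]


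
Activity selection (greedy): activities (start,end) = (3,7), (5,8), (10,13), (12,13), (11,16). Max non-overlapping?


Greedy: pick earliest-ending, then skip overlaps.
Selected (2 activities): [(3, 7), (10, 13)]


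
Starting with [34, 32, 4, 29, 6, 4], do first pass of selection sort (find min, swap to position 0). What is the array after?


After one pass: [4, 32, 34, 29, 6, 4]


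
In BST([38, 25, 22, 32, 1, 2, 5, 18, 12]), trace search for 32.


BST root = 38
Search for 32: compare at each node
Path: [38, 25, 32]


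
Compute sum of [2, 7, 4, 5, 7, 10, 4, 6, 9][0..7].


Prefix sums: [0, 2, 9, 13, 18, 25, 35, 39, 45, 54]
Sum[0..7] = prefix[8] - prefix[0] = 45 - 0 = 45


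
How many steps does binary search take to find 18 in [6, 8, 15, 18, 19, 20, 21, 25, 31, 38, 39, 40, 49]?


Search for 18:
[0,12] mid=6 arr[6]=21
[0,5] mid=2 arr[2]=15
[3,5] mid=4 arr[4]=19
[3,3] mid=3 arr[3]=18
Total: 4 comparisons


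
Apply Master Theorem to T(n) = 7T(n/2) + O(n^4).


a=7, b=2, c=4. log_2(7)=2.807 < c=4. Case 3: O(n^c) = O(n^4)
Complexity: O(n^4)


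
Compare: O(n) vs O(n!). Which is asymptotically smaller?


linear grows slower than factorial
O(n) is asymptotically smaller; O(n!) grows faster


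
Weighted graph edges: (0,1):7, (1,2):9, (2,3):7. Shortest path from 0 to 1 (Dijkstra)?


Dijkstra from 0:
Distances: {0: 0, 1: 7, 2: 16, 3: 23}
Shortest distance to 1 = 7, path = [0, 1]


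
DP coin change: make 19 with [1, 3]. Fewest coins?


dp[0]=0; dp[i]=1+min(dp[i-c] for c in coins)
...dp[14]=6, dp[15]=5, dp[16]=6, dp[17]=7, dp[18]=6, dp[19]=7
Minimum coins for 19 = 7


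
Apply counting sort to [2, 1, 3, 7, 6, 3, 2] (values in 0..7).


Count array: [0, 1, 2, 2, 0, 0, 1, 1]
Reconstruct: [1, 2, 2, 3, 3, 6, 7]


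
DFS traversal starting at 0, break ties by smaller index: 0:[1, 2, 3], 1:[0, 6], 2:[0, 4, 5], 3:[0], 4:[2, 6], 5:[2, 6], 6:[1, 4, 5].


DFS stack-based: start with [0]
Visit order: [0, 1, 6, 4, 2, 5, 3]


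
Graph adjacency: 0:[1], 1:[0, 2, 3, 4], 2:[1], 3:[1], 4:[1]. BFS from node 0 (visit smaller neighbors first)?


BFS queue: start with [0]
Visit order: [0, 1, 2, 3, 4]


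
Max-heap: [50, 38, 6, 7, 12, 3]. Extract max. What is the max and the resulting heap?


Max = 50
Replace root with last, heapify down
Resulting heap: [38, 12, 6, 7, 3]


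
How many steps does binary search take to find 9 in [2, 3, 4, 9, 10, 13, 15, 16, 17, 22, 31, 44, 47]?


Search for 9:
[0,12] mid=6 arr[6]=15
[0,5] mid=2 arr[2]=4
[3,5] mid=4 arr[4]=10
[3,3] mid=3 arr[3]=9
Total: 4 comparisons


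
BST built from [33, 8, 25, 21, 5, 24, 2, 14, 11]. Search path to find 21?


BST root = 33
Search for 21: compare at each node
Path: [33, 8, 25, 21]


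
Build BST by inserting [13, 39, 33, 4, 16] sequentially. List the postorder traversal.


Root = 13; build tree by BST insertion.
Postorder traversal: [4, 16, 33, 39, 13]


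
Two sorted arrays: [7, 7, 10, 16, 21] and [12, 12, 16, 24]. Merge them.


Compare heads, take smaller each step.
Merged: [7, 7, 10, 12, 12, 16, 16, 21, 24]


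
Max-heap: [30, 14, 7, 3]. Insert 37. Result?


Append 37: [30, 14, 7, 3, 37]
Bubble up: swap idx 4(37) with idx 1(14); swap idx 1(37) with idx 0(30)
Result: [37, 30, 7, 3, 14]


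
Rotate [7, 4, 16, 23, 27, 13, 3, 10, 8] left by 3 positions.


Left rotate by 3: [23, 27, 13, 3, 10, 8, 7, 4, 16]


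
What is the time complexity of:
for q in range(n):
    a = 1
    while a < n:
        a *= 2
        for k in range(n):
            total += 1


Per nesting level: O(n) * O(log n) * O(n) = O(n^2 log n)
Complexity: O(n^2 log n)


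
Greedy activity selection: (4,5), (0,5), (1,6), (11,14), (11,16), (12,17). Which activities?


Greedy: pick earliest-ending, then skip overlaps.
Selected (2 activities): [(4, 5), (11, 14)]


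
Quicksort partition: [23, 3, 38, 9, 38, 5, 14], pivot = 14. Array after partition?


Elements <= 14 go left of pivot.
Result: [3, 9, 5, 14, 38, 38, 23], pivot at index 3


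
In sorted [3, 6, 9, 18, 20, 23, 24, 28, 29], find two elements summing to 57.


Two pointers: lo=0, hi=8
Found pair: (28, 29) summing to 57


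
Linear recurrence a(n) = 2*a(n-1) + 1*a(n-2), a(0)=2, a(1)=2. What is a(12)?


Build bottom-up:
...a(10)=6726, a(11)=16238, a(12)=2*16238+1*6726=39202


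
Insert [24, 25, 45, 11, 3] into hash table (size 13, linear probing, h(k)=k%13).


Insertions: 24->slot 11; 25->slot 12; 45->slot 6; 11->slot 0; 3->slot 3
Table: [11, None, None, 3, None, None, 45, None, None, None, None, 24, 25]


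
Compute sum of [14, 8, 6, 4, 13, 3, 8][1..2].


Prefix sums: [0, 14, 22, 28, 32, 45, 48, 56]
Sum[1..2] = prefix[3] - prefix[1] = 28 - 14 = 14


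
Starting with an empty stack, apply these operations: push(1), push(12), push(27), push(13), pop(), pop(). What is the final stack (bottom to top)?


push(1) -> [1]
push(12) -> [1, 12]
push(27) -> [1, 12, 27]
push(13) -> [1, 12, 27, 13]
pop() returns 13 -> [1, 12, 27]
pop() returns 27 -> [1, 12]
Final stack (bottom to top): [1, 12]


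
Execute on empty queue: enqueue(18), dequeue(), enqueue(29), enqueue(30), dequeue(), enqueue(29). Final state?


enqueue(18) -> [18]
dequeue() returns 18 -> []
enqueue(29) -> [29]
enqueue(30) -> [29, 30]
dequeue() returns 29 -> [30]
enqueue(29) -> [30, 29]
Final queue (front to back): [30, 29]


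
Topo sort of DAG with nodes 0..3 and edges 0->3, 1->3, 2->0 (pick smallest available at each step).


Kahn's algorithm, process smallest node first
Order: [1, 2, 0, 3]


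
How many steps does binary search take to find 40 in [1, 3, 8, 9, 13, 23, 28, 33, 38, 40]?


Search for 40:
[0,9] mid=4 arr[4]=13
[5,9] mid=7 arr[7]=33
[8,9] mid=8 arr[8]=38
[9,9] mid=9 arr[9]=40
Total: 4 comparisons


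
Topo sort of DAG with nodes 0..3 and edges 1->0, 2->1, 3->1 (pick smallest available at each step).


Kahn's algorithm, process smallest node first
Order: [2, 3, 1, 0]


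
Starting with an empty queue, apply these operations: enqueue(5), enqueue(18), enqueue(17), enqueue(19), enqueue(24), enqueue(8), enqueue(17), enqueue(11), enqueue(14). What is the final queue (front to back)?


enqueue(5) -> [5]
enqueue(18) -> [5, 18]
enqueue(17) -> [5, 18, 17]
enqueue(19) -> [5, 18, 17, 19]
enqueue(24) -> [5, 18, 17, 19, 24]
enqueue(8) -> [5, 18, 17, 19, 24, 8]
enqueue(17) -> [5, 18, 17, 19, 24, 8, 17]
enqueue(11) -> [5, 18, 17, 19, 24, 8, 17, 11]
enqueue(14) -> [5, 18, 17, 19, 24, 8, 17, 11, 14]
Final queue (front to back): [5, 18, 17, 19, 24, 8, 17, 11, 14]


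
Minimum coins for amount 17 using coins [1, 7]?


dp[0]=0; dp[i]=1+min(dp[i-c] for c in coins)
...dp[12]=6, dp[13]=7, dp[14]=2, dp[15]=3, dp[16]=4, dp[17]=5
Minimum coins for 17 = 5


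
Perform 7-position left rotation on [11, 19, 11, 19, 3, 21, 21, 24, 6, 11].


Left rotate by 7: [24, 6, 11, 11, 19, 11, 19, 3, 21, 21]


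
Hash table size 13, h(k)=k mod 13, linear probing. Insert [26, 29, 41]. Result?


Insertions: 26->slot 0; 29->slot 3; 41->slot 2
Table: [26, None, 41, 29, None, None, None, None, None, None, None, None, None]


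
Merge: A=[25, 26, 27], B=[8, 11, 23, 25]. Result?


Compare heads, take smaller each step.
Merged: [8, 11, 23, 25, 25, 26, 27]


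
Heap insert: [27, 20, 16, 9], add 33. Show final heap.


Append 33: [27, 20, 16, 9, 33]
Bubble up: swap idx 4(33) with idx 1(20); swap idx 1(33) with idx 0(27)
Result: [33, 27, 16, 9, 20]


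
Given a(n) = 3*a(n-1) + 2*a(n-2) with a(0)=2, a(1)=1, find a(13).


Build bottom-up:
...a(11)=602255, a(12)=2144963, a(13)=3*2144963+2*602255=7639399


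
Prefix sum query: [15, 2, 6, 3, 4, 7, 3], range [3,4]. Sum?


Prefix sums: [0, 15, 17, 23, 26, 30, 37, 40]
Sum[3..4] = prefix[5] - prefix[3] = 30 - 23 = 7


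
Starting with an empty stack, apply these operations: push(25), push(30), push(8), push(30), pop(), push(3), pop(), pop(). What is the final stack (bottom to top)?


push(25) -> [25]
push(30) -> [25, 30]
push(8) -> [25, 30, 8]
push(30) -> [25, 30, 8, 30]
pop() returns 30 -> [25, 30, 8]
push(3) -> [25, 30, 8, 3]
pop() returns 3 -> [25, 30, 8]
pop() returns 8 -> [25, 30]
Final stack (bottom to top): [25, 30]


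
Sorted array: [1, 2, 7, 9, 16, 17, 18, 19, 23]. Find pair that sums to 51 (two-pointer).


Two pointers: lo=0, hi=8
No pair sums to 51


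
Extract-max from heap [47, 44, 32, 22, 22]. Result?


Max = 47
Replace root with last, heapify down
Resulting heap: [44, 22, 32, 22]


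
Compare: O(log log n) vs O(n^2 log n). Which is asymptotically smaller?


double-logarithmic grows slower than n^2 log n
O(log log n) is asymptotically smaller; O(n^2 log n) grows faster


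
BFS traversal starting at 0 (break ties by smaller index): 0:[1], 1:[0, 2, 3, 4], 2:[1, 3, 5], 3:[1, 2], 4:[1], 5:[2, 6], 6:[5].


BFS queue: start with [0]
Visit order: [0, 1, 2, 3, 4, 5, 6]


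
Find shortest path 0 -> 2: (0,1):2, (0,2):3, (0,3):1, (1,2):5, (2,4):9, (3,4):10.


Dijkstra from 0:
Distances: {0: 0, 1: 2, 2: 3, 3: 1, 4: 11}
Shortest distance to 2 = 3, path = [0, 2]


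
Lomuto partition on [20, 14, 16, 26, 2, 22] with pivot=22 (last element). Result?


Elements <= 22 go left of pivot.
Result: [20, 14, 16, 2, 22, 26], pivot at index 4


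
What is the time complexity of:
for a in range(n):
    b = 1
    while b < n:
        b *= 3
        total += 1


Per nesting level: O(n) * O(log n) = O(n log n)
Complexity: O(n log n)


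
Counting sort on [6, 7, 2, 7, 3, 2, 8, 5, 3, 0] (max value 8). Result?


Count array: [1, 0, 2, 2, 0, 1, 1, 2, 1]
Reconstruct: [0, 2, 2, 3, 3, 5, 6, 7, 7, 8]


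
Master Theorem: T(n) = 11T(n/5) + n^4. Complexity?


a=11, b=5, c=4. log_5(11)=1.490 < c=4. Case 3: O(n^c) = O(n^4)
Complexity: O(n^4)


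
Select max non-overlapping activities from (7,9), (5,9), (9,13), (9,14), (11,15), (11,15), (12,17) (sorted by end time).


Greedy: pick earliest-ending, then skip overlaps.
Selected (2 activities): [(7, 9), (9, 13)]


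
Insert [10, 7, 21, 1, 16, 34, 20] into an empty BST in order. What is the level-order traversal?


Root = 10; build tree by BST insertion.
Level-Order traversal: [10, 7, 21, 1, 16, 34, 20]


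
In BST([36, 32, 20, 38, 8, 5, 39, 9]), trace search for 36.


BST root = 36
Search for 36: compare at each node
Path: [36]


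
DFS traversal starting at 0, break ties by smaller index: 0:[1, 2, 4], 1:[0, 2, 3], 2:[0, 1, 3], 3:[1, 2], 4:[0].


DFS stack-based: start with [0]
Visit order: [0, 1, 2, 3, 4]


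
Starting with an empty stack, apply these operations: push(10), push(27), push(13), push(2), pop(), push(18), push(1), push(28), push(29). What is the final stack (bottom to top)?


push(10) -> [10]
push(27) -> [10, 27]
push(13) -> [10, 27, 13]
push(2) -> [10, 27, 13, 2]
pop() returns 2 -> [10, 27, 13]
push(18) -> [10, 27, 13, 18]
push(1) -> [10, 27, 13, 18, 1]
push(28) -> [10, 27, 13, 18, 1, 28]
push(29) -> [10, 27, 13, 18, 1, 28, 29]
Final stack (bottom to top): [10, 27, 13, 18, 1, 28, 29]


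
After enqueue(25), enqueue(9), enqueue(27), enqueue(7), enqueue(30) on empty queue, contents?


enqueue(25) -> [25]
enqueue(9) -> [25, 9]
enqueue(27) -> [25, 9, 27]
enqueue(7) -> [25, 9, 27, 7]
enqueue(30) -> [25, 9, 27, 7, 30]
Final queue (front to back): [25, 9, 27, 7, 30]


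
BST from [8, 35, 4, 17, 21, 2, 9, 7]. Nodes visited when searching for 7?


BST root = 8
Search for 7: compare at each node
Path: [8, 4, 7]


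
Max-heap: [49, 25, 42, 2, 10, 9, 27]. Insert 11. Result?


Append 11: [49, 25, 42, 2, 10, 9, 27, 11]
Bubble up: swap idx 7(11) with idx 3(2)
Result: [49, 25, 42, 11, 10, 9, 27, 2]


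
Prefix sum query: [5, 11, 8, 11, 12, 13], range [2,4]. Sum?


Prefix sums: [0, 5, 16, 24, 35, 47, 60]
Sum[2..4] = prefix[5] - prefix[2] = 47 - 16 = 31


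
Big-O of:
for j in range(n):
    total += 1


Per nesting level: O(n) = O(n)
Complexity: O(n)


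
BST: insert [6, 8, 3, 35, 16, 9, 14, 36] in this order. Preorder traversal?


Root = 6; build tree by BST insertion.
Preorder traversal: [6, 3, 8, 35, 16, 9, 14, 36]


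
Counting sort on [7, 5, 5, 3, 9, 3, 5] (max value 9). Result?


Count array: [0, 0, 0, 2, 0, 3, 0, 1, 0, 1]
Reconstruct: [3, 3, 5, 5, 5, 7, 9]


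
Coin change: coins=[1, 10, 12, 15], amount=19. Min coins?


dp[0]=0; dp[i]=1+min(dp[i-c] for c in coins)
...dp[14]=3, dp[15]=1, dp[16]=2, dp[17]=3, dp[18]=4, dp[19]=5
Minimum coins for 19 = 5


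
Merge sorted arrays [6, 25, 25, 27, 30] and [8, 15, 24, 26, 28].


Compare heads, take smaller each step.
Merged: [6, 8, 15, 24, 25, 25, 26, 27, 28, 30]


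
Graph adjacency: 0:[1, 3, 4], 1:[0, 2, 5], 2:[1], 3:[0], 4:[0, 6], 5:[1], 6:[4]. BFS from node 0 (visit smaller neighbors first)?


BFS queue: start with [0]
Visit order: [0, 1, 3, 4, 2, 5, 6]


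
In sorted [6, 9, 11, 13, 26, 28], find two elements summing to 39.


Two pointers: lo=0, hi=5
Found pair: (11, 28) summing to 39


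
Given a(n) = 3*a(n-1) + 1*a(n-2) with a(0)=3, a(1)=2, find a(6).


Build bottom-up:
...a(4)=96, a(5)=317, a(6)=3*317+1*96=1047


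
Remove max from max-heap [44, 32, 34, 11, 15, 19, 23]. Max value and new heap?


Max = 44
Replace root with last, heapify down
Resulting heap: [34, 32, 23, 11, 15, 19]


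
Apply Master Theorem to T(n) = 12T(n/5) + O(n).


a=12, b=5, c=1. log_5(12)=1.544 > c=1. Case 1: O(n^log_b(a)) = O(n^1.544)
Complexity: O(n^1.544)


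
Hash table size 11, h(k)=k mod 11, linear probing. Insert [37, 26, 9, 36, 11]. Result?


Insertions: 37->slot 4; 26->slot 5; 9->slot 9; 36->slot 3; 11->slot 0
Table: [11, None, None, 36, 37, 26, None, None, None, 9, None]


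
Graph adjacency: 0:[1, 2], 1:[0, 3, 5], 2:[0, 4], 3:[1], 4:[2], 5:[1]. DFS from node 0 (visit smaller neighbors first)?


DFS stack-based: start with [0]
Visit order: [0, 1, 3, 5, 2, 4]


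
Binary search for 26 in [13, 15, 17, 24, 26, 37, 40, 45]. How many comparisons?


Search for 26:
[0,7] mid=3 arr[3]=24
[4,7] mid=5 arr[5]=37
[4,4] mid=4 arr[4]=26
Total: 3 comparisons


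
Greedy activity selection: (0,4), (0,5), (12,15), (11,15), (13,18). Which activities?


Greedy: pick earliest-ending, then skip overlaps.
Selected (2 activities): [(0, 4), (12, 15)]


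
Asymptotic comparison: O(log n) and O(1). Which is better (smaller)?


constant grows slower than logarithmic
O(1) is asymptotically smaller; O(log n) grows faster


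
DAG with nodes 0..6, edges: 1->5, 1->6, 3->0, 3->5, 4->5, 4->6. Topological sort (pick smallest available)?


Kahn's algorithm, process smallest node first
Order: [1, 2, 3, 0, 4, 5, 6]


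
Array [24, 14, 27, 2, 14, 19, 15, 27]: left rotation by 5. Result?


Left rotate by 5: [19, 15, 27, 24, 14, 27, 2, 14]


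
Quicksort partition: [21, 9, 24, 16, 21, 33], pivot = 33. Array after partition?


Elements <= 33 go left of pivot.
Result: [21, 9, 24, 16, 21, 33], pivot at index 5


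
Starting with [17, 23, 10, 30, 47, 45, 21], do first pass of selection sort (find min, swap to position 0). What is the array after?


After one pass: [10, 23, 17, 30, 47, 45, 21]


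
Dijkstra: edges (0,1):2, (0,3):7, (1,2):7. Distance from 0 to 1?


Dijkstra from 0:
Distances: {0: 0, 1: 2, 2: 9, 3: 7}
Shortest distance to 1 = 2, path = [0, 1]


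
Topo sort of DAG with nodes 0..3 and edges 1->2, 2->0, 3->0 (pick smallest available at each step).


Kahn's algorithm, process smallest node first
Order: [1, 2, 3, 0]


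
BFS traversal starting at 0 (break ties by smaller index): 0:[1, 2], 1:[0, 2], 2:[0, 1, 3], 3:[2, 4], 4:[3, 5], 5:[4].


BFS queue: start with [0]
Visit order: [0, 1, 2, 3, 4, 5]


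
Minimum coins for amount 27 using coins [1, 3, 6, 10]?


dp[0]=0; dp[i]=1+min(dp[i-c] for c in coins)
...dp[22]=3, dp[23]=3, dp[24]=4, dp[25]=4, dp[26]=3, dp[27]=4
Minimum coins for 27 = 4


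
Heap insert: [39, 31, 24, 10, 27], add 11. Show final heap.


Append 11: [39, 31, 24, 10, 27, 11]
Bubble up: no swaps needed
Result: [39, 31, 24, 10, 27, 11]


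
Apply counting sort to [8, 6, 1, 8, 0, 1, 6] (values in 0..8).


Count array: [1, 2, 0, 0, 0, 0, 2, 0, 2]
Reconstruct: [0, 1, 1, 6, 6, 8, 8]


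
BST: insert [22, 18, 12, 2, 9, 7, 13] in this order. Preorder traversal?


Root = 22; build tree by BST insertion.
Preorder traversal: [22, 18, 12, 2, 9, 7, 13]


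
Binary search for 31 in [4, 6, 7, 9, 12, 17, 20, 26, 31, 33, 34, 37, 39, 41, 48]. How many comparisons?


Search for 31:
[0,14] mid=7 arr[7]=26
[8,14] mid=11 arr[11]=37
[8,10] mid=9 arr[9]=33
[8,8] mid=8 arr[8]=31
Total: 4 comparisons


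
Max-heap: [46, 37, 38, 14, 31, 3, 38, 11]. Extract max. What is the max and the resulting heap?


Max = 46
Replace root with last, heapify down
Resulting heap: [38, 37, 38, 14, 31, 3, 11]


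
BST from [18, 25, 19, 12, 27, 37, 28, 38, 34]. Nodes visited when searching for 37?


BST root = 18
Search for 37: compare at each node
Path: [18, 25, 27, 37]


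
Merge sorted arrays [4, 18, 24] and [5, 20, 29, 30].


Compare heads, take smaller each step.
Merged: [4, 5, 18, 20, 24, 29, 30]


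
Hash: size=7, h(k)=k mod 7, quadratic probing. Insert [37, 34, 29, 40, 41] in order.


Insertions: 37->slot 2; 34->slot 6; 29->slot 1; 40->slot 5; 41->slot 0
Table: [41, 29, 37, None, None, 40, 34]


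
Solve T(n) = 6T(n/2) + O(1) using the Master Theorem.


a=6, b=2, c=0. log_2(6)=2.585 > c=0. Case 1: O(n^log_b(a)) = O(n^2.585)
Complexity: O(n^2.585)


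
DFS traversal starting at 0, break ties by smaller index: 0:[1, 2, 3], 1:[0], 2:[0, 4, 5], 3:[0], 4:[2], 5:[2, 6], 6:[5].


DFS stack-based: start with [0]
Visit order: [0, 1, 2, 4, 5, 6, 3]


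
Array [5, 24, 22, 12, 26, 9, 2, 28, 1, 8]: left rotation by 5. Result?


Left rotate by 5: [9, 2, 28, 1, 8, 5, 24, 22, 12, 26]


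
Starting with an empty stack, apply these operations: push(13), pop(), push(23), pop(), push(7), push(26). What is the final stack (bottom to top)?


push(13) -> [13]
pop() returns 13 -> []
push(23) -> [23]
pop() returns 23 -> []
push(7) -> [7]
push(26) -> [7, 26]
Final stack (bottom to top): [7, 26]


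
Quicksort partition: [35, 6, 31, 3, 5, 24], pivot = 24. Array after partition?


Elements <= 24 go left of pivot.
Result: [6, 3, 5, 24, 31, 35], pivot at index 3


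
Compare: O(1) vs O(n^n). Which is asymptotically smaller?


constant grows slower than n^n
O(1) is asymptotically smaller; O(n^n) grows faster


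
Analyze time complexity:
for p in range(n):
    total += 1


Per nesting level: O(n) = O(n)
Complexity: O(n)


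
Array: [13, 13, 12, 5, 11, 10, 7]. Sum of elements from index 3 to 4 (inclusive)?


Prefix sums: [0, 13, 26, 38, 43, 54, 64, 71]
Sum[3..4] = prefix[5] - prefix[3] = 54 - 38 = 16


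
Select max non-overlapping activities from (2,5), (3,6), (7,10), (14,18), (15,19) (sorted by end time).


Greedy: pick earliest-ending, then skip overlaps.
Selected (3 activities): [(2, 5), (7, 10), (14, 18)]


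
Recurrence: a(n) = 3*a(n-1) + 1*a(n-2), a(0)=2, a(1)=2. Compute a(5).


Build bottom-up:
...a(3)=26, a(4)=86, a(5)=3*86+1*26=284


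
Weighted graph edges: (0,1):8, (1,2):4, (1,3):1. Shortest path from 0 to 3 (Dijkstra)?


Dijkstra from 0:
Distances: {0: 0, 1: 8, 2: 12, 3: 9}
Shortest distance to 3 = 9, path = [0, 1, 3]


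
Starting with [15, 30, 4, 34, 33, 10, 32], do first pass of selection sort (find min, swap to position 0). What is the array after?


After one pass: [4, 30, 15, 34, 33, 10, 32]


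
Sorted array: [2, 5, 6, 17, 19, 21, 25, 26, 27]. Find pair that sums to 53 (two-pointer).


Two pointers: lo=0, hi=8
Found pair: (26, 27) summing to 53


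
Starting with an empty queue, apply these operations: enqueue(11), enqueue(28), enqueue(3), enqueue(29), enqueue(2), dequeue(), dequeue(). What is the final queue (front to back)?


enqueue(11) -> [11]
enqueue(28) -> [11, 28]
enqueue(3) -> [11, 28, 3]
enqueue(29) -> [11, 28, 3, 29]
enqueue(2) -> [11, 28, 3, 29, 2]
dequeue() returns 11 -> [28, 3, 29, 2]
dequeue() returns 28 -> [3, 29, 2]
Final queue (front to back): [3, 29, 2]


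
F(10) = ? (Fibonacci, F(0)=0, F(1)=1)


F(n)=F(n-1)+F(n-2)
...F(8)=21, F(9)=34, F(10)=55


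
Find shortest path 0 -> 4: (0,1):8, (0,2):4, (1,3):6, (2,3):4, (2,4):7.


Dijkstra from 0:
Distances: {0: 0, 1: 8, 2: 4, 3: 8, 4: 11}
Shortest distance to 4 = 11, path = [0, 2, 4]


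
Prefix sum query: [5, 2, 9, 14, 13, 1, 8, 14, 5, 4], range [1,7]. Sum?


Prefix sums: [0, 5, 7, 16, 30, 43, 44, 52, 66, 71, 75]
Sum[1..7] = prefix[8] - prefix[1] = 66 - 5 = 61


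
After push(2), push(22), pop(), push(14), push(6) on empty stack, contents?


push(2) -> [2]
push(22) -> [2, 22]
pop() returns 22 -> [2]
push(14) -> [2, 14]
push(6) -> [2, 14, 6]
Final stack (bottom to top): [2, 14, 6]


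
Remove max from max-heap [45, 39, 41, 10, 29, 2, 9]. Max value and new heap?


Max = 45
Replace root with last, heapify down
Resulting heap: [41, 39, 9, 10, 29, 2]


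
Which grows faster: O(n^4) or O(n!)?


quartic grows slower than factorial
O(n^4) is asymptotically smaller; O(n!) grows faster


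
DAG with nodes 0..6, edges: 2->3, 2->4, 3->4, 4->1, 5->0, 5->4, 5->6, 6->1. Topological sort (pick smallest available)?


Kahn's algorithm, process smallest node first
Order: [2, 3, 5, 0, 4, 6, 1]


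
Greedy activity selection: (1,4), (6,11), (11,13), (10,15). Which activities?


Greedy: pick earliest-ending, then skip overlaps.
Selected (3 activities): [(1, 4), (6, 11), (11, 13)]


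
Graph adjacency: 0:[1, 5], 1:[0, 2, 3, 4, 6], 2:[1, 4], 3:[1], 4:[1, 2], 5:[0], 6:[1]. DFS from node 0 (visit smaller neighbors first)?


DFS stack-based: start with [0]
Visit order: [0, 1, 2, 4, 3, 6, 5]


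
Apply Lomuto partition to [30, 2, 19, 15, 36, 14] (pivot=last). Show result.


Elements <= 14 go left of pivot.
Result: [2, 14, 19, 15, 36, 30], pivot at index 1


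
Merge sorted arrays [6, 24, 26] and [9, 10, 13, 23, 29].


Compare heads, take smaller each step.
Merged: [6, 9, 10, 13, 23, 24, 26, 29]


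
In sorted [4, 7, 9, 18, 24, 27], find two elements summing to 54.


Two pointers: lo=0, hi=5
No pair sums to 54


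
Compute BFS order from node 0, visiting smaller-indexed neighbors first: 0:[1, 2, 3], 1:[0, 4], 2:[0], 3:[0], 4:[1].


BFS queue: start with [0]
Visit order: [0, 1, 2, 3, 4]


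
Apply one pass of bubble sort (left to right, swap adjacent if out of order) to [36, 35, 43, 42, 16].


After one pass: [35, 36, 42, 16, 43]
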